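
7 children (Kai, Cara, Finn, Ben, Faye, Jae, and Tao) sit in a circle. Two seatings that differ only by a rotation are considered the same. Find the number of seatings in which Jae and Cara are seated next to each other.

Glue Jae and Cara into a block (2 internal orders). Seating 6 units around a circle gives (5)! arrangements.
So 2 × (5)! = 2 × 120 = 240.

240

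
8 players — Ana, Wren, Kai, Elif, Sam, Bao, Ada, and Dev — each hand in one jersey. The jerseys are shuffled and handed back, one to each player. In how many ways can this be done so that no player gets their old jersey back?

This is the derangement count D_8: permutations of 8 items with no fixed point.
By inclusion–exclusion this is Σ_{j=0}^{8} (−1)^j C(8,j)·(8−j)!.
Computing: 40320 − 40320 + 20160 − 6720 + 1680 − 336 + 56 − 8 + 1 = 14833.

14833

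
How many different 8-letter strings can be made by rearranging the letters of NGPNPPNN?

The 8 letters of NGPNPPNN have repeats: N appearing 4 times and P appearing 3 times.
Dividing 8! = 40320 by 4!·3! = 144 for the repeated letters gives 280.

280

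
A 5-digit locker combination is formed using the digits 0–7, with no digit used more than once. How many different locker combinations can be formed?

Choose and order 5 of the 8 symbols: the first digit has 8 options, the next 7, and so on down to 4.
That product is 8 × 7 × 6 × 5 × 4 = 6720.

6720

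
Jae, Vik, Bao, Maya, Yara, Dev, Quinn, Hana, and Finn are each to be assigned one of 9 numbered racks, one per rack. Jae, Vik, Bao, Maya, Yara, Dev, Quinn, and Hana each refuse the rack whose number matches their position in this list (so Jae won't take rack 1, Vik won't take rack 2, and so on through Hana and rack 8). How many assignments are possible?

148329

Let Aᵢ (for 1 ≤ i ≤ 8) be the placements that put person i in their forbidden rack. Any j of these fix j positions, leaving (9−j)! ways to fill the rest, and there are C(8,j) ways to pick which j.
By inclusion–exclusion, the number of valid placements is Σ_{j=0}^{8} (−1)^j C(8,j)·(9−j)!.
Computing: 362880 − 322560 + 141120 − 40320 + 8400 − 1344 + 168 − 16 + 1 = 148329.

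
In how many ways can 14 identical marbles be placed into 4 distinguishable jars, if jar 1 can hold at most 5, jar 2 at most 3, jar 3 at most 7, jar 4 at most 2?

19

By stars and bars, unrestricted non-negative solutions to x_1+…+x_4 = 14 number C(14+3,3) = 680.
Subtract solutions that violate a single cap (substitute x_i' = x_i − (cap_i+1)): x_1 ≥ 6 gives C(11,3) = 165; x_2 ≥ 4 gives C(13,3) = 286; x_3 ≥ 8 gives C(9,3) = 84; x_4 ≥ 3 gives C(14,3) = 364. Together 899.
Add back pairs where two caps are both exceeded: 35 + 1 + 56 + 10 + 120 + 20 = 242.
Subtract triples: 0 + 4 + 0 + 0 = 4.
By inclusion–exclusion the count is 680 − 899 + 242 − 4 = 19.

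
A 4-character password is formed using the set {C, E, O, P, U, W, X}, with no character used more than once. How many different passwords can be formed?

With no repetition, fill the 4 characters in order: 7 choices, then 6, down to 4.
That product is 7 × 6 × 5 × 4 = 840.

840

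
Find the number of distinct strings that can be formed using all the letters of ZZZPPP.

ZZZPPP has 6 letters with P appearing 3 times and Z appearing 3 times.
Dividing 6! = 720 by 3!·3! = 36 for the repeated letters gives 20.

20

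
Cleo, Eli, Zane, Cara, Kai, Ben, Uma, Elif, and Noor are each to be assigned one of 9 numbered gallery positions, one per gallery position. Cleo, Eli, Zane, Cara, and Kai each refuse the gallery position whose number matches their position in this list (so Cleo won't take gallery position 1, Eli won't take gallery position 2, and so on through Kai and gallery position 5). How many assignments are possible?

Let Aᵢ (for 1 ≤ i ≤ 5) be the placements that put person i in their forbidden gallery position. Any j of these fix j positions, leaving (9−j)! ways to fill the rest, and there are C(5,j) ways to pick which j.
By inclusion–exclusion, the number of valid placements is Σ_{j=0}^{5} (−1)^j C(5,j)·(9−j)!.
Computing: 362880 − 201600 + 50400 − 7200 + 600 − 24 = 205056.

205056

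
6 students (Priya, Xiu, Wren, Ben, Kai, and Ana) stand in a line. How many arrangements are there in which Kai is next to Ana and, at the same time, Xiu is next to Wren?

Treat {Kai,Ana} as one block (2 orders) and {Xiu,Wren} as another (2 orders).
That leaves 4 units to arrange: 2 × 2 × 4! = 4 × 24 = 96.

96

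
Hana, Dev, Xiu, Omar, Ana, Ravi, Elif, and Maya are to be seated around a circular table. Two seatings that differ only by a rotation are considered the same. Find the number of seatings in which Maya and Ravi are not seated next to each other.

All circular seatings of 8 people number (7)! = 5040.
Those with Maya next to Ravi: fuse the pair into one unit and seat 7 units around a circle — 2·(6)! = 1440.
Subtracting, 5040 − 1440 = 3600.

3600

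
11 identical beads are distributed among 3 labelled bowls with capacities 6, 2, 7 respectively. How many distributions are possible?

12

Without the upper bounds there are C(13,2) = 78 ways to split 11 among 3 bowls.
Subtract solutions that violate a single cap (substitute x_i' = x_i − (cap_i+1)): x_1 ≥ 7 gives C(6,2) = 15; x_2 ≥ 3 gives C(10,2) = 45; x_3 ≥ 8 gives C(5,2) = 10. Together 70.
Add back pairs where two caps are both exceeded: 3 + 0 + 1 = 4.
By inclusion–exclusion the count is 78 − 70 + 4 = 12.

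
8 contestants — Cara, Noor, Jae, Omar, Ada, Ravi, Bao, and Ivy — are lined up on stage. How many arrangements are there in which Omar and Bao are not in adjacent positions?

30240

There are 8! = 40320 arrangements in all. If Omar and Bao are adjacent, merging them into one block gives 2·(7)! = 10080 arrangements.
So 40320 − 10080 = 30240 arrangements keep them apart.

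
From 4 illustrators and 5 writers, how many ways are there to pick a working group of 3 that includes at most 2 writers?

Split by how many writers are chosen (0 through 2).
Sum: C(5,0)·C(4,3) + C(5,1)·C(4,2) + C(5,2)·C(4,1) = 4 + 30 + 40 = 74.

74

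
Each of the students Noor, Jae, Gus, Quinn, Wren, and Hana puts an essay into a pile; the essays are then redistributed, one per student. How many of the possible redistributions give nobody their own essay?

265

Let Aᵢ be the assignments in which student i gets their own essay. We want the size of the complement of A₁∪…∪A_6.
By inclusion–exclusion this is Σ_{j=0}^{6} (−1)^j C(6,j)·(6−j)!.
Computing: 720 − 720 + 360 − 120 + 30 − 6 + 1 = 265.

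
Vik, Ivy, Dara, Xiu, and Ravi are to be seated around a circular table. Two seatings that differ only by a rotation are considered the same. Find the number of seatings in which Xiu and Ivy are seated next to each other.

Treat {Xiu, Ivy} as one unit (2 internal orders) and seat the resulting 4 units around the table: (3)! circular arrangements.
So 2 × (3)! = 2 × 6 = 12.

12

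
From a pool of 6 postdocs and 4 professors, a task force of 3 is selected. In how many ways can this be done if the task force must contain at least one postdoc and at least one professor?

96

Total 3-person selections from all 10: C(10,3) = 120.
Selections missing a whole group: no postdocs → C(4,3) = 4; no professors → C(6,3) = 20.
Both groups omitted at once is impossible, so 120 − 24 = 96.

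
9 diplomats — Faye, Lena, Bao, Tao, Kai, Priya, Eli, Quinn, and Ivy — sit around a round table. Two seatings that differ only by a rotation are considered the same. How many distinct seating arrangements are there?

Around a circle, 9 distinct people have 9!/9 = (8)! = 40320 rotationally distinct seatings.

40320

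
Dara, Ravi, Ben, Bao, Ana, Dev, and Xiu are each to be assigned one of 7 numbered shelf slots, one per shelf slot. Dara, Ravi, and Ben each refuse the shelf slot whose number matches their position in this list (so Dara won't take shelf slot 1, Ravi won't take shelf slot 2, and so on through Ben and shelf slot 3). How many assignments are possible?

3216

Let Aᵢ (for i ∈ {1, 2, 3}) be the placements that put person i in their forbidden shelf slot. Any j of these fix j positions, leaving (7−j)! ways to fill the rest, and there are C(3,j) ways to pick which j.
By inclusion–exclusion, the number of valid placements is Σ_{j=0}^{3} (−1)^j C(3,j)·(7−j)!.
Computing: 5040 − 2160 + 360 − 24 = 3216.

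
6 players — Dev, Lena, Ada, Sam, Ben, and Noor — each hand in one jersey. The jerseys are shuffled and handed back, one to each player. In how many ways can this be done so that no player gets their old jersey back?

Let Aᵢ be the assignments in which player i gets their old jersey. We want the size of the complement of A₁∪…∪A_6.
By inclusion–exclusion this is Σ_{j=0}^{6} (−1)^j C(6,j)·(6−j)!.
Computing: 720 − 720 + 360 − 120 + 30 − 6 + 1 = 265.

265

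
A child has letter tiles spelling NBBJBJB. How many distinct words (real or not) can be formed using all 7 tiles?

105

Letter multiplicities in NBBJBJB: B×4, J×2, N×1.
The number of distinct arrangements is 7!/(4!·2!) = 5040/48 = 105.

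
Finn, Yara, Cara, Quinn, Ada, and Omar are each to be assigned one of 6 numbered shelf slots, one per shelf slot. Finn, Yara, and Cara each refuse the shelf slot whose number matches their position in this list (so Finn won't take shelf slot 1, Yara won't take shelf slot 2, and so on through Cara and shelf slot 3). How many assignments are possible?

Let Aᵢ (for i ∈ {1, 2, 3}) be the placements that put person i in their forbidden shelf slot. Any j of these fix j positions, leaving (6−j)! ways to fill the rest, and there are C(3,j) ways to pick which j.
By inclusion–exclusion, the number of valid placements is Σ_{j=0}^{3} (−1)^j C(3,j)·(6−j)!.
Computing: 720 − 360 + 72 − 6 = 426.

426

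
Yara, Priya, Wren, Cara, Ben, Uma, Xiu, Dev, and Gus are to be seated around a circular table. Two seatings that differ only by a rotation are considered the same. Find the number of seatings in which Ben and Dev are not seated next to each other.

30240

Without the restriction there are (8)! = 40320 seatings.
Those with Ben next to Dev: fuse the pair into one unit and seat 8 units around a circle — 2·(7)! = 10080.
Subtracting, 40320 − 10080 = 30240.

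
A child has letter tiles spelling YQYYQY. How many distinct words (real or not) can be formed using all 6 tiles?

15

Letter multiplicities in YQYYQY: Q×2, Y×4.
So there are 6! / (4!·2!) = 15 distinguishable arrangements.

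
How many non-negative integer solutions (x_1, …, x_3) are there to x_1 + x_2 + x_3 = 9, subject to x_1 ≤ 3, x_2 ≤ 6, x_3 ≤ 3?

10

Ignoring the caps, the number of non-negative solutions to x_1+…+x_3 = 9 is C(11,2) = 55.
Subtract solutions that violate a single cap (substitute x_i' = x_i − (cap_i+1)): x_1 ≥ 4 gives C(7,2) = 21; x_2 ≥ 7 gives C(4,2) = 6; x_3 ≥ 4 gives C(7,2) = 21. Together 48.
Add back pairs where two caps are both exceeded: 0 + 3 + 0 = 3.
By inclusion–exclusion the count is 55 − 48 + 3 = 10.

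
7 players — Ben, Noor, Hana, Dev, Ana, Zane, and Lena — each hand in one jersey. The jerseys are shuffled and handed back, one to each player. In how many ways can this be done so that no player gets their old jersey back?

1854

This is the derangement count D_7: permutations of 7 items with no fixed point.
By inclusion–exclusion this is Σ_{j=0}^{7} (−1)^j C(7,j)·(7−j)!.
Computing: 5040 − 5040 + 2520 − 840 + 210 − 42 + 7 − 1 = 1854.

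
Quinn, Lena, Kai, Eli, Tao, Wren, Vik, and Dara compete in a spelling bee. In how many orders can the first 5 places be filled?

6720

This is an ordered selection of 5 from 8: P(8,5).
That gives 8 × 7 × 6 × 5 × 4 = 6720.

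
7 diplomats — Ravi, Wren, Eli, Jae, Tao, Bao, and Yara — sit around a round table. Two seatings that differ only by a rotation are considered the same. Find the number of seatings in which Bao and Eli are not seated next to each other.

Without the restriction there are (6)! = 720 seatings.
Those with Bao next to Eli: fuse the pair into one unit and seat 6 units around a circle — 2·(5)! = 240.
Subtracting, 720 − 240 = 480.

480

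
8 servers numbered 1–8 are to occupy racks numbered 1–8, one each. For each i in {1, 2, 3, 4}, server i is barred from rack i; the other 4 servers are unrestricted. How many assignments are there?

24024

Let Aᵢ (for 1 ≤ i ≤ 4) be the placements that put server i in its forbidden rack. Any j of these fix j positions, leaving (8−j)! ways to fill the rest, and there are C(4,j) ways to pick which j.
By inclusion–exclusion, the number of valid placements is Σ_{j=0}^{4} (−1)^j C(4,j)·(8−j)!.
Computing: 40320 − 20160 + 4320 − 480 + 24 = 24024.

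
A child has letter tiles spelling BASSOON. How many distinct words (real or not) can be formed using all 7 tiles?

BASSOON has 7 letters with O appearing twice and S appearing twice.
Dividing 7! = 5040 by 2!·2! = 4 for the repeated letters gives 1260.

1260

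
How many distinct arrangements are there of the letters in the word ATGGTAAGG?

1260

The 9 letters of ATGGTAAGG have repeats: A appearing 3 times, G appearing 4 times, and T appearing twice.
Dividing 9! = 362880 by 4!·3!·2! = 288 for the repeated letters gives 1260.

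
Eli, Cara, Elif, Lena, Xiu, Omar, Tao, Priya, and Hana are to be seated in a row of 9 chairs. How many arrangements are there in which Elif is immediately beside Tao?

Place the 7 others and the Elif-Tao pair as 8 objects in a line; the pair has 2 internal arrangements.
So the count is 2·(8)! = 80640.

80640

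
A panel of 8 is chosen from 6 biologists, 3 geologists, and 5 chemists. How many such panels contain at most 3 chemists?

Split by how many chemists are chosen (0 through 3).
Sum: C(5,0)·C(9,8) + C(5,1)·C(9,7) + C(5,2)·C(9,6) + C(5,3)·C(9,5) = 9 + 180 + 840 + 1260 = 2289.

2289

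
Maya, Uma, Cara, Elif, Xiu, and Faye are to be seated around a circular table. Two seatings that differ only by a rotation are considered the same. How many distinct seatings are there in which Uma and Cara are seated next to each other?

48

Treat {Uma, Cara} as one unit (2 internal orders) and seat the resulting 5 units around the table: (4)! circular arrangements.
So 2 × (4)! = 2 × 24 = 48.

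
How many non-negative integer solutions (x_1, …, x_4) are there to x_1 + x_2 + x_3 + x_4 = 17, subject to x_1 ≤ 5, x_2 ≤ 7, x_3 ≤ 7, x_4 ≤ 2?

Ignoring the caps, the number of non-negative solutions to x_1+…+x_4 = 17 is C(20,3) = 1140.
Subtract solutions that violate a single cap (substitute x_i' = x_i − (cap_i+1)): x_1 ≥ 6 gives C(14,3) = 364; x_2 ≥ 8 gives C(12,3) = 220; x_3 ≥ 8 gives C(12,3) = 220; x_4 ≥ 3 gives C(17,3) = 680. Together 1484.
Add back pairs where two caps are both exceeded: 20 + 20 + 165 + 4 + 84 + 84 = 377.
Subtract triples: 0 + 1 + 1 + 0 = 2.
By inclusion–exclusion the count is 1140 − 1484 + 377 − 2 = 31.

31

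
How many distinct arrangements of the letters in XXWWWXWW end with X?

Fix X in the last position and arrange the remaining 7 letters.
Those 7 letters have W appearing 5 times and X appearing twice, giving (7)!/(5!·2!) = 21.

21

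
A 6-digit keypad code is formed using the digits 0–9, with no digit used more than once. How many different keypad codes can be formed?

With no repetition, fill the 6 digits in order: 10 choices, then 9, down to 5.
10 × 9 × 8 × 7 × 6 × 5 = 151200.

151200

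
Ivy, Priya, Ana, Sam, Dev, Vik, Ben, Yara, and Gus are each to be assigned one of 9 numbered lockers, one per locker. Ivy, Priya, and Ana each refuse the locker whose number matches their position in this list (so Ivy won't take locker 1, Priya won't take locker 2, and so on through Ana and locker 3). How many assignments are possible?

256320

Let Aᵢ (for i ∈ {1, 2, 3}) be the placements that put person i in their forbidden locker. Any j of these fix j positions, leaving (9−j)! ways to fill the rest, and there are C(3,j) ways to pick which j.
By inclusion–exclusion, the number of valid placements is Σ_{j=0}^{3} (−1)^j C(3,j)·(9−j)!.
Computing: 362880 − 120960 + 15120 − 720 = 256320.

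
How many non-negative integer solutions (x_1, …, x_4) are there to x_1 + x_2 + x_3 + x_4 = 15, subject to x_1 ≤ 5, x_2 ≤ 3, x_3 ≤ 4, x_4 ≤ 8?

Without the upper bounds there are C(18,3) = 816 ways to split 15 among 4 variables.
Subtract solutions that violate a single cap (substitute x_i' = x_i − (cap_i+1)): x_1 ≥ 6 gives C(12,3) = 220; x_2 ≥ 4 gives C(14,3) = 364; x_3 ≥ 5 gives C(13,3) = 286; x_4 ≥ 9 gives C(9,3) = 84. Together 954.
Add back pairs where two caps are both exceeded: 56 + 35 + 1 + 84 + 10 + 4 = 190.
Subtract triples: 1 + 0 + 0 + 0 = 1.
By inclusion–exclusion the count is 816 − 954 + 190 − 1 = 51.

51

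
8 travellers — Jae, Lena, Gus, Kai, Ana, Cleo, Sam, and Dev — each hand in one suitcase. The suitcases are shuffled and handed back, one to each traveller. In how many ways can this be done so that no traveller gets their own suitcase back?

14833

This is the derangement count D_8: permutations of 8 items with no fixed point.
By inclusion–exclusion this is Σ_{j=0}^{8} (−1)^j C(8,j)·(8−j)!.
Computing: 40320 − 40320 + 20160 − 6720 + 1680 − 336 + 56 − 8 + 1 = 14833.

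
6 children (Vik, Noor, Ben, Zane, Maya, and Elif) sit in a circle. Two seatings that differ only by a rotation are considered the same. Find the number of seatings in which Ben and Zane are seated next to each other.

48

Glue Ben and Zane into a block (2 internal orders). Seating 5 units around a circle gives (4)! arrangements.
So 2 × (4)! = 2 × 24 = 48.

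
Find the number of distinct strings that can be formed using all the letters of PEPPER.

PEPPER has 6 letters with E appearing twice and P appearing 3 times.
Dividing 6! = 720 by 3!·2! = 12 for the repeated letters gives 60.

60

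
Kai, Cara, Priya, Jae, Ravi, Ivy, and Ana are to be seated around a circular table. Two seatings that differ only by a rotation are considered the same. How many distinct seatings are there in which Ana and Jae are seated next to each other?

240

Glue Ana and Jae into a block (2 internal orders). Seating 6 units around a circle gives (5)! arrangements.
So 2 × (5)! = 2 × 120 = 240.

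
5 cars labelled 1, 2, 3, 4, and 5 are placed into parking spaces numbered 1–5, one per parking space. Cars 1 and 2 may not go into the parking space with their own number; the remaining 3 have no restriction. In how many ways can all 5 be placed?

Let Aᵢ (for i ∈ {1, 2}) be the placements that put car i in its forbidden parking space. Any j of these fix j positions, leaving (5−j)! ways to fill the rest, and there are C(2,j) ways to pick which j.
By inclusion–exclusion, the number of valid placements is Σ_{j=0}^{2} (−1)^j C(2,j)·(5−j)!.
Computing: 120 − 48 + 6 = 78.

78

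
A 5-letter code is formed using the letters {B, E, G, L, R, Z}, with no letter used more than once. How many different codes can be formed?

720

With no repetition, fill the 5 letters in order: 6 choices, then 5, down to 2.
That product is 6 × 5 × 4 × 3 × 2 = 720.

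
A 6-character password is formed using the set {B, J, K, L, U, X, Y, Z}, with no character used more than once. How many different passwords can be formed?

Choose and order 6 of the 8 symbols: the first character has 8 options, the next 7, and so on down to 3.
That product is 8 × 7 × 6 × 5 × 4 × 3 = 20160.

20160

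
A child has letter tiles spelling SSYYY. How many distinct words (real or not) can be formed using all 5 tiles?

10

SSYYY has 5 letters with S appearing twice and Y appearing 3 times.
The number of distinct arrangements is 5!/(3!·2!) = 120/12 = 10.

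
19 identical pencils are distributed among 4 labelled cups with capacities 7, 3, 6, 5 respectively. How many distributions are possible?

10

Ignoring the caps, the number of non-negative solutions to x_1+…+x_4 = 19 is C(22,3) = 1540.
Subtract solutions that violate a single cap (substitute x_i' = x_i − (cap_i+1)): x_1 ≥ 8 gives C(14,3) = 364; x_2 ≥ 4 gives C(18,3) = 816; x_3 ≥ 7 gives C(15,3) = 455; x_4 ≥ 6 gives C(16,3) = 560. Together 2195.
Add back pairs where two caps are both exceeded: 120 + 35 + 56 + 165 + 220 + 84 = 680.
Subtract triples: 1 + 4 + 0 + 10 = 15.
By inclusion–exclusion the count is 1540 − 2195 + 680 − 15 = 10.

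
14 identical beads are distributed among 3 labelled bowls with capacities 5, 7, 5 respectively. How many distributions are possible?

10

Without the upper bounds there are C(16,2) = 120 ways to split 14 among 3 bowls.
Subtract solutions that violate a single cap (substitute x_i' = x_i − (cap_i+1)): x_1 ≥ 6 gives C(10,2) = 45; x_2 ≥ 8 gives C(8,2) = 28; x_3 ≥ 6 gives C(10,2) = 45. Together 118.
Add back pairs where two caps are both exceeded: 1 + 6 + 1 = 8.
By inclusion–exclusion the count is 120 − 118 + 8 = 10.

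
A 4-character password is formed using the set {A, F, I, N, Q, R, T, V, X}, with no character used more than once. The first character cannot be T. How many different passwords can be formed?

2688

The first character has 9−1 = 8 choices (anything except T).
The remaining 3 characters are filled from the other 8 symbols without repetition: 8 × 7 × 6 = 336.
Total: 8 × 336 = 2688.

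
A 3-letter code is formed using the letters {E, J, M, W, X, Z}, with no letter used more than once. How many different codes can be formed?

This is a permutation of 3 out of 6: P(6,3) = 6!/3!.
That product is 6 × 5 × 4 = 120.

120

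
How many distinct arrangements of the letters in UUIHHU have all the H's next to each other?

20

Treat the 2 copies of H as a single block. The multiset to arrange is then {HH, I, U, U, U}, 5 items in all.
That gives (5)!/(3!) = 20 arrangements.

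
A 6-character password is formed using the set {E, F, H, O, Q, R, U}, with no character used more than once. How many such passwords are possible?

5040

Choose and order 6 of the 7 symbols: the first character has 7 options, the next 6, and so on down to 2.
7 × 6 × 5 × 4 × 3 × 2 = 5040.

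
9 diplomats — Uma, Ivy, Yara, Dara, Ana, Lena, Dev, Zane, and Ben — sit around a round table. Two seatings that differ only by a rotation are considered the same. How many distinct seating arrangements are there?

Fix one person's seat to break rotational symmetry; the remaining 8 people can be arranged in (8)! = 40320 ways.

40320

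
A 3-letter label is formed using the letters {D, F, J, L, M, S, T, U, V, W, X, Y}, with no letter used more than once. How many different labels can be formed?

Choose and order 3 of the 12 symbols: the first letter has 12 options, the next 11, then 10.
That product is 12 × 11 × 10 = 1320.

1320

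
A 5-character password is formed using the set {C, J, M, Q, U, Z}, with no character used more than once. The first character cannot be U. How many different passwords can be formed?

The first character has 6−1 = 5 choices (anything except U).
The remaining 4 characters are filled from the other 5 symbols without repetition: 5 × 4 × 3 × 2 = 120.
Total: 5 × 120 = 600.

600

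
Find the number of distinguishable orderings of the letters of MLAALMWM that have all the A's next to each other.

Treat the 2 copies of A as a single block. The multiset to arrange is then {AA, L, L, M, M, M, W}, 7 items in all.
That gives (7)!/(3!·2!) = 420 arrangements.

420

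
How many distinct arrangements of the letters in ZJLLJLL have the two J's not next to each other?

Total arrangements of ZJLLJLL: 7!/(4!·2!) = 105.
Arrangements with the J's together: treat JJ as one letter, giving (6)!/(4!) = 30.
Hence 105 − 30 = 75.

75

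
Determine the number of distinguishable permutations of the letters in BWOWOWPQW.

Letter multiplicities in BWOWOWPQW: B×1, O×2, P×1, Q×1, W×4.
So there are 9! / (4!·2!) = 7560 distinguishable arrangements.

7560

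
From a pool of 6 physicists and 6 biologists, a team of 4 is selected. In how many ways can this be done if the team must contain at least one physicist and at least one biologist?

465

Unrestricted: C(12,4) = 495 ways to pick any 4 of the 12.
Subtract selections that omit an entire group: no physicists → C(6,4) = 15; no biologists → C(6,4) = 15.
Both groups omitted at once is impossible, so 495 − 30 = 465.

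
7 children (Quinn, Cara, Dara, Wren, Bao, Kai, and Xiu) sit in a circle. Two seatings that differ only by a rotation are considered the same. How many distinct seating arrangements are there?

Fix one person's seat to break rotational symmetry; the remaining 6 people can be arranged in (6)! = 720 ways.

720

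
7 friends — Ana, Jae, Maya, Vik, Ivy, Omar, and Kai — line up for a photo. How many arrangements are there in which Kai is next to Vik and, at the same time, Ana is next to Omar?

Treat {Kai,Vik} as one block (2 orders) and {Ana,Omar} as another (2 orders).
That leaves 5 units to arrange: 2 × 2 × 5! = 4 × 120 = 480.

480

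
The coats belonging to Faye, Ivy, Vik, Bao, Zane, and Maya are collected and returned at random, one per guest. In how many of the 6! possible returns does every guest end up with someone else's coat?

265

This is the derangement count D_6: permutations of 6 items with no fixed point.
By inclusion–exclusion this is Σ_{j=0}^{6} (−1)^j C(6,j)·(6−j)!.
Computing: 720 − 720 + 360 − 120 + 30 − 6 + 1 = 265.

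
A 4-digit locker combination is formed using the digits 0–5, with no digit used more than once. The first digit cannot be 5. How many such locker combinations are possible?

300

The first digit has 6−1 = 5 choices (anything except 5).
The remaining 3 digits are filled from the other 5 symbols without repetition: 5 × 4 × 3 = 60.
Total: 5 × 60 = 300.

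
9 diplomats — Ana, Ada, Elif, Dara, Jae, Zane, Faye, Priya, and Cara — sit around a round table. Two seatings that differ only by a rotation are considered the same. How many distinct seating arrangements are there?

40320

Fix one person's seat to break rotational symmetry; the remaining 8 people can be arranged in (8)! = 40320 ways.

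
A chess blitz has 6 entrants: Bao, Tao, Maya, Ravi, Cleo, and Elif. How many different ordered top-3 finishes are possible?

120

There are 6 choices for 1st place, 5 for 2nd, and 4 for 3rd.
That gives 6 × 5 × 4 = 120.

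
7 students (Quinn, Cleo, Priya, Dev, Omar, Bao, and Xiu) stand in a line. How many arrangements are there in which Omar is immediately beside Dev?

1440

Glue Omar and Dev into one block (2 internal orders), leaving 6 units to arrange in a row.
So the count is 2·(6)! = 1440.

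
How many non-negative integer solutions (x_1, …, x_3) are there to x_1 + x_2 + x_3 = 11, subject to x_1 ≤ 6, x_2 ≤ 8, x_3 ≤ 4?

Ignoring the caps, the number of non-negative solutions to x_1+…+x_3 = 11 is C(13,2) = 78.
Subtract solutions that violate a single cap (substitute x_i' = x_i − (cap_i+1)): x_1 ≥ 7 gives C(6,2) = 15; x_2 ≥ 9 gives C(4,2) = 6; x_3 ≥ 5 gives C(8,2) = 28. Together 49.
No two caps can be exceeded simultaneously, so the pair terms are all 0.
By inclusion–exclusion the count is 78 − 49 + 0 = 29.

29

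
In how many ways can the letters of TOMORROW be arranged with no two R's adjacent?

Total arrangements of TOMORROW: 8!/(3!·2!) = 3360.
Arrangements with the R's together: treat RR as one letter, giving (7)!/(3!) = 840.
Hence 3360 − 840 = 2520.

2520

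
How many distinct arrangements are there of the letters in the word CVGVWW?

CVGVWW has 6 letters with V appearing twice and W appearing twice.
So there are 6! / (2!·2!) = 180 distinguishable arrangements.

180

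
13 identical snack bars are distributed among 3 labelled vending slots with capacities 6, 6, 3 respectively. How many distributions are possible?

6

Ignoring the caps, the number of non-negative solutions to x_1+…+x_3 = 13 is C(15,2) = 105.
Subtract solutions that violate a single cap (substitute x_i' = x_i − (cap_i+1)): x_1 ≥ 7 gives C(8,2) = 28; x_2 ≥ 7 gives C(8,2) = 28; x_3 ≥ 4 gives C(11,2) = 55. Together 111.
Add back pairs where two caps are both exceeded: 0 + 6 + 6 = 12.
By inclusion–exclusion the count is 105 − 111 + 12 = 6.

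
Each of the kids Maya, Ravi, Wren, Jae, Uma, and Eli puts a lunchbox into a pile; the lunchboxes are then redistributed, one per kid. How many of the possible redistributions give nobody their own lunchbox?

This is the derangement count D_6: permutations of 6 items with no fixed point.
By inclusion–exclusion this is Σ_{j=0}^{6} (−1)^j C(6,j)·(6−j)!.
Computing: 720 − 720 + 360 − 120 + 30 − 6 + 1 = 265.

265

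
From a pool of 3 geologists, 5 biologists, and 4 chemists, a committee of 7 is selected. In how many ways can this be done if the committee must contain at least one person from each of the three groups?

747

Total 7-person selections from all 12: C(12,7) = 792.
Selections missing a whole group: no geologists → C(9,7) = 36; no biologists → C(7,7) = 1; no chemists → C(8,7) = 8.
Add back selections omitting two groups (i.e. drawn from a single group): C(3,7) + C(5,7) + C(4,7) = 0.
By inclusion–exclusion: 792 − 45 + 0 = 747.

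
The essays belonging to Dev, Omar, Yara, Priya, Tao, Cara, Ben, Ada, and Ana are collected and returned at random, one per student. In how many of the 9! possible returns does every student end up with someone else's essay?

This is the derangement count D_9: permutations of 9 items with no fixed point.
By inclusion–exclusion this is Σ_{j=0}^{9} (−1)^j C(9,j)·(9−j)!.
Computing: 362880 − 362880 + 181440 − 60480 + 15120 − 3024 + 504 − 72 + 9 − 1 = 133496.

133496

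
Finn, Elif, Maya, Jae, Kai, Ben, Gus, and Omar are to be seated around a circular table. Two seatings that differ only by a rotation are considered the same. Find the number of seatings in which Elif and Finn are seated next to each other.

1440

Treat {Elif, Finn} as one unit (2 internal orders) and seat the resulting 7 units around the table: (6)! circular arrangements.
So 2 × (6)! = 2 × 720 = 1440.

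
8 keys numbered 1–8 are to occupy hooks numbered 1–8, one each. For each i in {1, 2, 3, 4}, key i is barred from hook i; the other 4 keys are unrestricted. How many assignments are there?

24024

Let Aᵢ (for 1 ≤ i ≤ 4) be the placements that put key i in its forbidden hook. Any j of these fix j positions, leaving (8−j)! ways to fill the rest, and there are C(4,j) ways to pick which j.
By inclusion–exclusion, the number of valid placements is Σ_{j=0}^{4} (−1)^j C(4,j)·(8−j)!.
Computing: 40320 − 20160 + 4320 − 480 + 24 = 24024.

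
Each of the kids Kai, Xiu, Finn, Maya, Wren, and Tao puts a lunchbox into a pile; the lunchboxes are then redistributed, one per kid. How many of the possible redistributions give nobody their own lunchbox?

265

This is the derangement count D_6: permutations of 6 items with no fixed point.
By inclusion–exclusion this is Σ_{j=0}^{6} (−1)^j C(6,j)·(6−j)!.
Computing: 720 − 720 + 360 − 120 + 30 − 6 + 1 = 265.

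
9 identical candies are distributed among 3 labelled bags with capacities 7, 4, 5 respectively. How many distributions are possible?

27

Without the upper bounds there are C(11,2) = 55 ways to split 9 among 3 bags.
Subtract solutions that violate a single cap (substitute x_i' = x_i − (cap_i+1)): x_1 ≥ 8 gives C(3,2) = 3; x_2 ≥ 5 gives C(6,2) = 15; x_3 ≥ 6 gives C(5,2) = 10. Together 28.
No two caps can be exceeded simultaneously, so the pair terms are all 0.
By inclusion–exclusion the count is 55 − 28 + 0 = 27.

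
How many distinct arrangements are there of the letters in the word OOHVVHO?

Letter multiplicities in OOHVVHO: H×2, O×3, V×2.
Dividing 7! = 5040 by 3!·2!·2! = 24 for the repeated letters gives 210.

210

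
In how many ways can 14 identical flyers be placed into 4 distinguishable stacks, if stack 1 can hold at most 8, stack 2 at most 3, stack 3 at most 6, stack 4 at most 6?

143

Without the upper bounds there are C(17,3) = 680 ways to split 14 among 4 stacks.
Subtract solutions that violate a single cap (substitute x_i' = x_i − (cap_i+1)): x_1 ≥ 9 gives C(8,3) = 56; x_2 ≥ 4 gives C(13,3) = 286; x_3 ≥ 7 gives C(10,3) = 120; x_4 ≥ 7 gives C(10,3) = 120. Together 582.
Add back pairs where two caps are both exceeded: 4 + 0 + 0 + 20 + 20 + 1 = 45.
By inclusion–exclusion the count is 680 − 582 + 45 = 143.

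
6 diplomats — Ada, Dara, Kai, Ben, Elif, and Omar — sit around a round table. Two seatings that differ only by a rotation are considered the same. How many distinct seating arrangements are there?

Around a circle, 6 distinct people have 6!/6 = (5)! = 120 rotationally distinct seatings.

120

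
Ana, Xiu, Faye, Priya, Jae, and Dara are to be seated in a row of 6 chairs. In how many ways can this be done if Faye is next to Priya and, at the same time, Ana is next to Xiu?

Treat {Faye,Priya} as one block (2 orders) and {Ana,Xiu} as another (2 orders).
That leaves 4 units to arrange: 2 × 2 × 4! = 4 × 24 = 96.

96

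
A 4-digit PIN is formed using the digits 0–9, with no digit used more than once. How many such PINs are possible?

5040

With no repetition, fill the 4 digits in order: 10 choices, then 9, down to 7.
That product is 10 × 9 × 8 × 7 = 5040.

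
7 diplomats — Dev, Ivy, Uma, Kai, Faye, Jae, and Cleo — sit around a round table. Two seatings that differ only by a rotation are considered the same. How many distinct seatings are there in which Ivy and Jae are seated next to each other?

Treat {Ivy, Jae} as one unit (2 internal orders) and seat the resulting 6 units around the table: (5)! circular arrangements.
So 2 × (5)! = 2 × 120 = 240.

240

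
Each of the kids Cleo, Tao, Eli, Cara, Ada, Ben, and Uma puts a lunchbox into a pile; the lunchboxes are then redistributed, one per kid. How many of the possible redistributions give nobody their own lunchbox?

This is the derangement count D_7: permutations of 7 items with no fixed point.
By inclusion–exclusion this is Σ_{j=0}^{7} (−1)^j C(7,j)·(7−j)!.
Computing: 5040 − 5040 + 2520 − 840 + 210 − 42 + 7 − 1 = 1854.

1854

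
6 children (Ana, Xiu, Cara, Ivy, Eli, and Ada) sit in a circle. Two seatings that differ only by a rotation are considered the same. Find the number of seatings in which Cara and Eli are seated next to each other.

48

Treat {Cara, Eli} as one unit (2 internal orders) and seat the resulting 5 units around the table: (4)! circular arrangements.
So 2 × (4)! = 2 × 24 = 48.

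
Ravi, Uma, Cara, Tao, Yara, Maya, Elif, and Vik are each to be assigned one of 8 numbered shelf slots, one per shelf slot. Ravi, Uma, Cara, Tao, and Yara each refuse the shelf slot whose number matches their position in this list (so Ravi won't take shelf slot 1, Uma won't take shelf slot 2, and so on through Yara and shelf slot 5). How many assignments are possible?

21234

Let Aᵢ (for 1 ≤ i ≤ 5) be the placements that put person i in their forbidden shelf slot. Any j of these fix j positions, leaving (8−j)! ways to fill the rest, and there are C(5,j) ways to pick which j.
By inclusion–exclusion, the number of valid placements is Σ_{j=0}^{5} (−1)^j C(5,j)·(8−j)!.
Computing: 40320 − 25200 + 7200 − 1200 + 120 − 6 = 21234.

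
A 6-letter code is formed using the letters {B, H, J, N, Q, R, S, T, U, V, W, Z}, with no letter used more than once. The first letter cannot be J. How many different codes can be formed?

The first letter has 12−1 = 11 choices (anything except J).
The remaining 5 letters are filled from the other 11 symbols without repetition: 11 × 10 × 9 × 8 × 7 = 55440.
Total: 11 × 55440 = 609840.

609840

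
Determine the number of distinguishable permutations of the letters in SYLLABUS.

SYLLABUS has 8 letters with L appearing twice and S appearing twice.
Dividing 8! = 40320 by 2!·2! = 4 for the repeated letters gives 10080.

10080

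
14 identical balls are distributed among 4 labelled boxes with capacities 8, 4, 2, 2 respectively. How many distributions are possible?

10

By stars and bars, unrestricted non-negative solutions to x_1+…+x_4 = 14 number C(14+3,3) = 680.
Subtract solutions that violate a single cap (substitute x_i' = x_i − (cap_i+1)): x_1 ≥ 9 gives C(8,3) = 56; x_2 ≥ 5 gives C(12,3) = 220; x_3 ≥ 3 gives C(14,3) = 364; x_4 ≥ 3 gives C(14,3) = 364. Together 1004.
Add back pairs where two caps are both exceeded: 1 + 10 + 10 + 84 + 84 + 165 = 354.
Subtract triples: 0 + 0 + 0 + 20 = 20.
By inclusion–exclusion the count is 680 − 1004 + 354 − 20 = 10.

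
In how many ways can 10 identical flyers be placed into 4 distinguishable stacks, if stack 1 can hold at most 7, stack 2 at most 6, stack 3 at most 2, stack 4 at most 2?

53

Ignoring the caps, the number of non-negative solutions to x_1+…+x_4 = 10 is C(13,3) = 286.
Subtract solutions that violate a single cap (substitute x_i' = x_i − (cap_i+1)): x_1 ≥ 8 gives C(5,3) = 10; x_2 ≥ 7 gives C(6,3) = 20; x_3 ≥ 3 gives C(10,3) = 120; x_4 ≥ 3 gives C(10,3) = 120. Together 270.
Add back pairs where two caps are both exceeded: 0 + 0 + 0 + 1 + 1 + 35 = 37.
By inclusion–exclusion the count is 286 − 270 + 37 = 53.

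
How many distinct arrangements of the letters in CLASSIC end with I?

Fix I in the last position and arrange the remaining 6 letters.
Those 6 letters have C appearing twice and S appearing twice, giving (6)!/(2!·2!) = 180.

180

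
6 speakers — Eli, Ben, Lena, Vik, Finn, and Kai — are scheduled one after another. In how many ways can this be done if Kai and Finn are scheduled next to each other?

240

Place the 4 others and the Kai-Finn pair as 5 objects in a line; the pair has 2 internal arrangements.
That gives 2 × 5! = 2 × 120 = 240.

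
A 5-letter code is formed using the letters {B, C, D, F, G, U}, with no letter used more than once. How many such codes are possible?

720

Choose and order 5 of the 6 symbols: the first letter has 6 options, the next 5, and so on down to 2.
That product is 6 × 5 × 4 × 3 × 2 = 720.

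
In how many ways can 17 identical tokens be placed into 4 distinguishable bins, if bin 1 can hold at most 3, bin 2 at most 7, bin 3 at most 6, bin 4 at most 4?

Ignoring the caps, the number of non-negative solutions to x_1+…+x_4 = 17 is C(20,3) = 1140.
Subtract solutions that violate a single cap (substitute x_i' = x_i − (cap_i+1)): x_1 ≥ 4 gives C(16,3) = 560; x_2 ≥ 8 gives C(12,3) = 220; x_3 ≥ 7 gives C(13,3) = 286; x_4 ≥ 5 gives C(15,3) = 455. Together 1521.
Add back pairs where two caps are both exceeded: 56 + 84 + 165 + 10 + 35 + 56 = 406.
Subtract triples: 0 + 1 + 4 + 0 = 5.
By inclusion–exclusion the count is 1140 − 1521 + 406 − 5 = 20.

20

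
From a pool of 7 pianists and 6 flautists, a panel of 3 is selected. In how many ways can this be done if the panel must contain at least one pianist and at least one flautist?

231

Unrestricted: C(13,3) = 286 ways to pick any 3 of the 13.
Subtract selections that omit an entire group: no pianists → C(6,3) = 20; no flautists → C(7,3) = 35.
Both groups omitted at once is impossible, so 286 − 55 = 231.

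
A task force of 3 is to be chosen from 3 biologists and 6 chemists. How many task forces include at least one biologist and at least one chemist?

Total 3-person selections from all 9: C(9,3) = 84.
Selections missing a whole group: no biologists → C(6,3) = 20; no chemists → C(3,3) = 1.
Both groups omitted at once is impossible, so 84 − 21 = 63.

63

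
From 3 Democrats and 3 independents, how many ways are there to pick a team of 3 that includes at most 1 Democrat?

Split by how many Democrats are chosen (0 through 1).
Sum: C(3,0)·C(3,3) + C(3,1)·C(3,2) = 1 + 9 = 10.

10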